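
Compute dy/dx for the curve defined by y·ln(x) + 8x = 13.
Differentiate both sides with respect to x, treating y as y(x). By the chain rule, any term containing y contributes a factor of y' = dy/dx when we differentiate it.

Move every term to one side and write the relation as F(x, y) = 0. Term by term,
  d/dx[8x] = 8
  d/dx[y·ln(x)] = y'·ln(x) + y/x
  d/dx[-13] = 0

The pieces without y' make up ∂F/∂x and the coefficient of y' is ∂F/∂y:
  ∂F/∂x = 8 + y/x,
  ∂F/∂y = ln(x).

Since d/dx[F] = ∂F/∂x + (∂F/∂y)·y' = 0, solve for y':
  (∂F/∂y)·y' = -∂F/∂x
  dy/dx = -(∂F/∂x)/(∂F/∂y) = -(8 + y/x)/(ln(x))
        = -((8x + y)/x)/(ln(x)) = (-8x - y)/(x·ln(x))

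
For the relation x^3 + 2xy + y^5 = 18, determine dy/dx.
Differentiate both sides with respect to x, treating y as y(x). By the chain rule, any term containing y contributes a factor of y' = dy/dx when we differentiate it.

Move every term to one side and write the relation as F(x, y) = 0. Term by term,
  d/dx[x^3] = 3x^2
  d/dx[2xy] = 2x·y' + 2y
  d/dx[y^5] = 5y^4·y'
  d/dx[-18] = 0

The pieces without y' make up ∂F/∂x and the coefficient of y' is ∂F/∂y:
  ∂F/∂x = 3x^2 + 2y,
  ∂F/∂y = 2x + 5y^4.

Since d/dx[F] = ∂F/∂x + (∂F/∂y)·y' = 0, solve for y':
  (∂F/∂y)·y' = -∂F/∂x
  dy/dx = -(∂F/∂x)/(∂F/∂y) = -(3x^2 + 2y)/(2x + 5y^4) = (-3x^2 - 2y)/(2x + 5y^4)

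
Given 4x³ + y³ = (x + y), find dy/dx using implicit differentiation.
Differentiate the relation implicitly: treat y = y(x) and apply the chain rule, so every y-derivative picks up a y' = dy/dx factor.

With everything moved to the left-hand side, differentiate term by term:
  d/dx[4x^3] = 12x^2
  d/dx[-x] = -1
  d/dx[y^3] = 3y^2·y'
  d/dx[-y] = -y'

Separating the contributions that come from x directly and those that come through y:
  without y':      12x^2 - 1
  multiplying y':  3y^2 - 1

so (12x^2 - 1) + (3y^2 - 1)·y' = 0, and therefore
  dy/dx = -(12x^2 - 1)/(3y^2 - 1) = (1 - 12x^2)/(3y^2 - 1)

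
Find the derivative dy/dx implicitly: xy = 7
Differentiate the relation implicitly: treat y = y(x) and apply the chain rule, so every y-derivative picks up a y' = dy/dx factor.

With everything moved to the left-hand side, differentiate term by term:
  d/dx[xy] = x·y' + y
  d/dx[-7] = 0

Separating the contributions that come from x directly and those that come through y:
  without y':      y
  multiplying y':  x

so (y) + (x)·y' = 0, and therefore
  dy/dx = -(y)/(x) = -y/x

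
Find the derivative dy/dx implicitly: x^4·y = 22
Take d/dx of both sides. Since y is implicitly a function of x, the chain rule attaches a y' = dy/dx factor whenever we differentiate through y.

Set F(x, y) = (left side) − (right side), so the curve is F = 0. Differentiating each term of F:
  d/dx[x^4y] = x^4·y' + 4x^3y
  d/dx[-22] = 0

Collecting, the y'-free part is the partial derivative in x and the y' coefficient is the partial derivative in y:
  ∂F/∂x = 4x^3y
  ∂F/∂y = x^4

so d/dx[F(x, y(x))] = ∂F/∂x + (∂F/∂y)·y' = 0. Rearranging,
  dy/dx = -(∂F/∂x)/(∂F/∂y) = -(4x^3y)/(x^4) = -4y/x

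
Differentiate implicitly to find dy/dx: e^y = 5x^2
Take d/dx of both sides. Since y is implicitly a function of x, the chain rule attaches a y' = dy/dx factor whenever we differentiate through y.

Set F(x, y) = (left side) − (right side), so the curve is F = 0. Differentiating each term of F:
  d/dx[-5x^2] = -10x
  d/dx[e^(y)] = y'·e^(y)

Collecting, the y'-free part is the partial derivative in x and the y' coefficient is the partial derivative in y:
  ∂F/∂x = -10x
  ∂F/∂y = e^(y)

so d/dx[F(x, y(x))] = ∂F/∂x + (∂F/∂y)·y' = 0. Rearranging,
  dy/dx = -(∂F/∂x)/(∂F/∂y) = -(-10x)/(e^(y)) = 10x·e^(-y)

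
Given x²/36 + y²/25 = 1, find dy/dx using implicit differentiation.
Differentiate the relation implicitly: treat y = y(x) and apply the chain rule, so every y-derivative picks up a y' = dy/dx factor.

With everything moved to the left-hand side, differentiate term by term:
  d/dx[x^2/36] = x/18
  d/dx[y^2/25] = 2y·y'/25
  d/dx[-1] = 0

Separating the contributions that come from x directly and those that come through y:
  without y':      x/18
  multiplying y':  2y/25

so (x/18) + (2y/25)·y' = 0, and therefore
  dy/dx = -(x/18)/(2y/25) = -25x/(36y)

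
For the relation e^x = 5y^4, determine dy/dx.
Take d/dx of both sides. Since y is implicitly a function of x, the chain rule attaches a y' = dy/dx factor whenever we differentiate through y.

Set F(x, y) = (left side) − (right side), so the curve is F = 0. Differentiating each term of F:
  d/dx[-5y^4] = -20y^3·y'
  d/dx[e^(x)] = e^(x)

Collecting, the y'-free part is the partial derivative in x and the y' coefficient is the partial derivative in y:
  ∂F/∂x = e^(x)
  ∂F/∂y = -20y^3

so d/dx[F(x, y(x))] = ∂F/∂x + (∂F/∂y)·y' = 0. Rearranging,
  dy/dx = -(∂F/∂x)/(∂F/∂y) = -(e^(x))/(-20y^3) = e^(x)/(20y^3)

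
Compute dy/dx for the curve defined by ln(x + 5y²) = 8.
Take d/dx of both sides. Since y is implicitly a function of x, the chain rule attaches a y' = dy/dx factor whenever we differentiate through y.

Set F(x, y) = (left side) − (right side), so the curve is F = 0. Differentiating each term of F:
  d/dx[ln(x + 5y^2)] = (10y·y' + 1)/(x + 5y^2)
  d/dx[-8] = 0

Collecting, the y'-free part is the partial derivative in x and the y' coefficient is the partial derivative in y:
  ∂F/∂x = 1/(x + 5y^2)
  ∂F/∂y = 10y/(x + 5y^2)

so d/dx[F(x, y(x))] = ∂F/∂x + (∂F/∂y)·y' = 0. Rearranging,
  dy/dx = -(∂F/∂x)/(∂F/∂y) = -(1/(x + 5y^2))/(10y/(x + 5y^2)) = -1/(10y)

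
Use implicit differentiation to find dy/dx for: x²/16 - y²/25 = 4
Take d/dx of both sides. Since y is implicitly a function of x, the chain rule attaches a y' = dy/dx factor whenever we differentiate through y.

Set F(x, y) = (left side) − (right side), so the curve is F = 0. Differentiating each term of F:
  d/dx[x^2/16] = x/8
  d/dx[-y^2/25] = -2y·y'/25
  d/dx[-4] = 0

Collecting, the y'-free part is the partial derivative in x and the y' coefficient is the partial derivative in y:
  ∂F/∂x = x/8
  ∂F/∂y = -2y/25

so d/dx[F(x, y(x))] = ∂F/∂x + (∂F/∂y)·y' = 0. Rearranging,
  dy/dx = -(∂F/∂x)/(∂F/∂y) = -(x/8)/(-2y/25) = 25x/(16y)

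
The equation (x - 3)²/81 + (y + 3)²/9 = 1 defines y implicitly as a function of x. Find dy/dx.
Take d/dx of both sides. Since y is implicitly a function of x, the chain rule attaches a y' = dy/dx factor whenever we differentiate through y.

Set F(x, y) = (left side) − (right side), so the curve is F = 0. Differentiating each term of F:
  d/dx[(x - 3)^2/81] = 2x/81 - 2/27
  d/dx[(y + 3)^2/9] = 2·y'(y + 3)/9
  d/dx[-1] = 0

Collecting, the y'-free part is the partial derivative in x and the y' coefficient is the partial derivative in y:
  ∂F/∂x = 2x/81 - 2/27
  ∂F/∂y = 2y/9 + 2/3

so d/dx[F(x, y(x))] = ∂F/∂x + (∂F/∂y)·y' = 0. Rearranging,
  dy/dx = -(∂F/∂x)/(∂F/∂y) = -(2x/81 - 2/27)/(2y/9 + 2/3)
        = -(2(x - 3)/81)/(2(y + 3)/9) = (3 - x)/(9(y + 3))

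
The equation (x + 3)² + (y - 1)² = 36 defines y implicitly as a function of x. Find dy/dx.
Apply d/dx to both sides, remembering that y depends on x. Each occurrence of y therefore brings in a y' = dy/dx via the chain rule.

With F(x, y) equal to the left-hand side minus the right, differentiate F term by term:
  d/dx[(x + 3)^2] = 2x + 6
  d/dx[(y - 1)^2] = 2·y'(y - 1)
  d/dx[-36] = 0
Adding these up, d/dx[F] = 0 becomes
  (2x + 6) + (2y - 2)·y' = 0,
so isolating y',
  dy/dx = -(2x + 6)/(2y - 2) = (-x - 3)/(y - 1)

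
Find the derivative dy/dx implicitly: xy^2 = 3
Differentiate the relation implicitly: treat y = y(x) and apply the chain rule, so every y-derivative picks up a y' = dy/dx factor.

With everything moved to the left-hand side, differentiate term by term:
  d/dx[xy^2] = 2xy·y' + y^2
  d/dx[-3] = 0

Separating the contributions that come from x directly and those that come through y:
  without y':      y^2
  multiplying y':  2xy

so (y^2) + (2xy)·y' = 0, and therefore
  dy/dx = -(y^2)/(2xy) = -y/(2x)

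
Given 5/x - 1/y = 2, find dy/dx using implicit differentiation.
Apply d/dx to both sides, remembering that y depends on x. Each occurrence of y therefore brings in a y' = dy/dx via the chain rule.

With F(x, y) equal to the left-hand side minus the right, differentiate F term by term:
  d/dx[-1/y] = y'/y^2
  d/dx[5/x] = -5/x^2
  d/dx[-2] = 0
Adding these up, d/dx[F] = 0 becomes
  (-5/x^2) + (y^(-2))·y' = 0,
so isolating y',
  dy/dx = -(-5/x^2)/(y^(-2)) = 5y^2/x^2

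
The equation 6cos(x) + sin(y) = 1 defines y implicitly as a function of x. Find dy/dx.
Take d/dx of both sides. Since y is implicitly a function of x, the chain rule attaches a y' = dy/dx factor whenever we differentiate through y.

Set F(x, y) = (left side) − (right side), so the curve is F = 0. Differentiating each term of F:
  d/dx[sin(y)] = y'·cos(y)
  d/dx[6cos(x)] = -6sin(x)
  d/dx[-1] = 0

Collecting, the y'-free part is the partial derivative in x and the y' coefficient is the partial derivative in y:
  ∂F/∂x = -6sin(x)
  ∂F/∂y = cos(y)

so d/dx[F(x, y(x))] = ∂F/∂x + (∂F/∂y)·y' = 0. Rearranging,
  dy/dx = -(∂F/∂x)/(∂F/∂y) = -(-6sin(x))/(cos(y)) = 6sin(x)/cos(y)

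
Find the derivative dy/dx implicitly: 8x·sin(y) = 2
Differentiate the relation implicitly: treat y = y(x) and apply the chain rule, so every y-derivative picks up a y' = dy/dx factor.

With everything moved to the left-hand side, differentiate term by term:
  d/dx[8x·sin(y)] = 8x·y'·cos(y) + 8sin(y)
  d/dx[-2] = 0

Separating the contributions that come from x directly and those that come through y:
  without y':      8sin(y)
  multiplying y':  8x·cos(y)

so (8sin(y)) + (8x·cos(y))·y' = 0, and therefore
  dy/dx = -(8sin(y))/(8x·cos(y)) = -tan(y)/x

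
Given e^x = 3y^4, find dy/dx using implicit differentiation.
Take d/dx of both sides. Since y is implicitly a function of x, the chain rule attaches a y' = dy/dx factor whenever we differentiate through y.

Set F(x, y) = (left side) − (right side), so the curve is F = 0. Differentiating each term of F:
  d/dx[-3y^4] = -12y^3·y'
  d/dx[e^(x)] = e^(x)

Collecting, the y'-free part is the partial derivative in x and the y' coefficient is the partial derivative in y:
  ∂F/∂x = e^(x)
  ∂F/∂y = -12y^3

so d/dx[F(x, y(x))] = ∂F/∂x + (∂F/∂y)·y' = 0. Rearranging,
  dy/dx = -(∂F/∂x)/(∂F/∂y) = -(e^(x))/(-12y^3) = e^(x)/(12y^3)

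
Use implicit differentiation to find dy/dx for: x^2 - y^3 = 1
Take d/dx of both sides. Since y is implicitly a function of x, the chain rule attaches a y' = dy/dx factor whenever we differentiate through y.

Set F(x, y) = (left side) − (right side), so the curve is F = 0. Differentiating each term of F:
  d/dx[x^2] = 2x
  d/dx[-y^3] = -3y^2·y'
  d/dx[-1] = 0

Collecting, the y'-free part is the partial derivative in x and the y' coefficient is the partial derivative in y:
  ∂F/∂x = 2x
  ∂F/∂y = -3y^2

so d/dx[F(x, y(x))] = ∂F/∂x + (∂F/∂y)·y' = 0. Rearranging,
  dy/dx = -(∂F/∂x)/(∂F/∂y) = -(2x)/(-3y^2) = 2x/(3y^2)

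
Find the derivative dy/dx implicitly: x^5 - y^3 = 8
Take d/dx of both sides. Since y is implicitly a function of x, the chain rule attaches a y' = dy/dx factor whenever we differentiate through y.

Set F(x, y) = (left side) − (right side), so the curve is F = 0. Differentiating each term of F:
  d/dx[x^5] = 5x^4
  d/dx[-y^3] = -3y^2·y'
  d/dx[-8] = 0

Collecting, the y'-free part is the partial derivative in x and the y' coefficient is the partial derivative in y:
  ∂F/∂x = 5x^4
  ∂F/∂y = -3y^2

so d/dx[F(x, y(x))] = ∂F/∂x + (∂F/∂y)·y' = 0. Rearranging,
  dy/dx = -(∂F/∂x)/(∂F/∂y) = -(5x^4)/(-3y^2) = 5x^4/(3y^2)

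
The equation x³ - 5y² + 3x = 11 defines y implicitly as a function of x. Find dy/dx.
Apply d/dx to both sides, remembering that y depends on x. Each occurrence of y therefore brings in a y' = dy/dx via the chain rule.

With F(x, y) equal to the left-hand side minus the right, differentiate F term by term:
  d/dx[x^3] = 3x^2
  d/dx[3x] = 3
  d/dx[-5y^2] = -10y·y'
  d/dx[-11] = 0
Adding these up, d/dx[F] = 0 becomes
  (3x^2 + 3) + (-10y)·y' = 0,
so isolating y',
  dy/dx = -(3x^2 + 3)/(-10y) = 3(x^2 + 1)/(10y)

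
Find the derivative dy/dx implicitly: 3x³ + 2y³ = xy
Take d/dx of both sides. Since y is implicitly a function of x, the chain rule attaches a y' = dy/dx factor whenever we differentiate through y.

Set F(x, y) = (left side) − (right side), so the curve is F = 0. Differentiating each term of F:
  d/dx[3x^3] = 9x^2
  d/dx[-xy] = -x·y' - y
  d/dx[2y^3] = 6y^2·y'

Collecting, the y'-free part is the partial derivative in x and the y' coefficient is the partial derivative in y:
  ∂F/∂x = 9x^2 - y
  ∂F/∂y = -x + 6y^2

so d/dx[F(x, y(x))] = ∂F/∂x + (∂F/∂y)·y' = 0. Rearranging,
  dy/dx = -(∂F/∂x)/(∂F/∂y) = -(9x^2 - y)/(-x + 6y^2) = (9x^2 - y)/(x - 6y^2)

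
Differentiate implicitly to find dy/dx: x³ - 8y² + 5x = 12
Differentiate the relation implicitly: treat y = y(x) and apply the chain rule, so every y-derivative picks up a y' = dy/dx factor.

With everything moved to the left-hand side, differentiate term by term:
  d/dx[x^3] = 3x^2
  d/dx[5x] = 5
  d/dx[-8y^2] = -16y·y'
  d/dx[-12] = 0

Separating the contributions that come from x directly and those that come through y:
  without y':      3x^2 + 5
  multiplying y':  -16y

so (3x^2 + 5) + (-16y)·y' = 0, and therefore
  dy/dx = -(3x^2 + 5)/(-16y) = (3x^2 + 5)/(16y)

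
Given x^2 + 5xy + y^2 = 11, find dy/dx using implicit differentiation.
Apply d/dx to both sides, remembering that y depends on x. Each occurrence of y therefore brings in a y' = dy/dx via the chain rule.

With F(x, y) equal to the left-hand side minus the right, differentiate F term by term:
  d/dx[x^2] = 2x
  d/dx[5xy] = 5x·y' + 5y
  d/dx[y^2] = 2y·y'
  d/dx[-11] = 0
Adding these up, d/dx[F] = 0 becomes
  (2x + 5y) + (5x + 2y)·y' = 0,
so isolating y',
  dy/dx = -(2x + 5y)/(5x + 2y) = (-2x - 5y)/(5x + 2y)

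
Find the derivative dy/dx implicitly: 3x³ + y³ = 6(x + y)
Apply d/dx to both sides, remembering that y depends on x. Each occurrence of y therefore brings in a y' = dy/dx via the chain rule.

With F(x, y) equal to the left-hand side minus the right, differentiate F term by term:
  d/dx[3x^3] = 9x^2
  d/dx[-6x] = -6
  d/dx[y^3] = 3y^2·y'
  d/dx[-6y] = -6·y'
Adding these up, d/dx[F] = 0 becomes
  (9x^2 - 6) + (3y^2 - 6)·y' = 0,
so isolating y',
  dy/dx = -(9x^2 - 6)/(3y^2 - 6) = (2 - 3x^2)/(y^2 - 2)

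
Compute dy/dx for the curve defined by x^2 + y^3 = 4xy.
Differentiate the relation implicitly: treat y = y(x) and apply the chain rule, so every y-derivative picks up a y' = dy/dx factor.

With everything moved to the left-hand side, differentiate term by term:
  d/dx[x^2] = 2x
  d/dx[-4xy] = -4x·y' - 4y
  d/dx[y^3] = 3y^2·y'

Separating the contributions that come from x directly and those that come through y:
  without y':      2x - 4y
  multiplying y':  -4x + 3y^2

so (2x - 4y) + (-4x + 3y^2)·y' = 0, and therefore
  dy/dx = -(2x - 4y)/(-4x + 3y^2) = 2(x - 2y)/(4x - 3y^2)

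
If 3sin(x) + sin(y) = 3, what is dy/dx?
Apply d/dx to both sides, remembering that y depends on x. Each occurrence of y therefore brings in a y' = dy/dx via the chain rule.

With F(x, y) equal to the left-hand side minus the right, differentiate F term by term:
  d/dx[3sin(x)] = 3cos(x)
  d/dx[sin(y)] = y'·cos(y)
  d/dx[-3] = 0
Adding these up, d/dx[F] = 0 becomes
  (3cos(x)) + (cos(y))·y' = 0,
so isolating y',
  dy/dx = -(3cos(x))/(cos(y)) = -3cos(x)/cos(y)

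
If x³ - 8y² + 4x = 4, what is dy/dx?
Differentiate both sides with respect to x, treating y as y(x). By the chain rule, any term containing y contributes a factor of y' = dy/dx when we differentiate it.

Move every term to one side and write the relation as F(x, y) = 0. Term by term,
  d/dx[x^3] = 3x^2
  d/dx[4x] = 4
  d/dx[-8y^2] = -16y·y'
  d/dx[-4] = 0

The pieces without y' make up ∂F/∂x and the coefficient of y' is ∂F/∂y:
  ∂F/∂x = 3x^2 + 4,
  ∂F/∂y = -16y.

Since d/dx[F] = ∂F/∂x + (∂F/∂y)·y' = 0, solve for y':
  (∂F/∂y)·y' = -∂F/∂x
  dy/dx = -(∂F/∂x)/(∂F/∂y) = -(3x^2 + 4)/(-16y) = (3x^2 + 4)/(16y)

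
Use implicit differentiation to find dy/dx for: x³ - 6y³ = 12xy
Differentiate the relation implicitly: treat y = y(x) and apply the chain rule, so every y-derivative picks up a y' = dy/dx factor.

With everything moved to the left-hand side, differentiate term by term:
  d/dx[x^3] = 3x^2
  d/dx[-12xy] = -12x·y' - 12y
  d/dx[-6y^3] = -18y^2·y'

Separating the contributions that come from x directly and those that come through y:
  without y':      3x^2 - 12y
  multiplying y':  -12x - 18y^2

so (3x^2 - 12y) + (-12x - 18y^2)·y' = 0, and therefore
  dy/dx = -(3x^2 - 12y)/(-12x - 18y^2) = (x^2 - 4y)/(2(2x + 3y^2))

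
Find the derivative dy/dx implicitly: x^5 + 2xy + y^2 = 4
Differentiate the relation implicitly: treat y = y(x) and apply the chain rule, so every y-derivative picks up a y' = dy/dx factor.

With everything moved to the left-hand side, differentiate term by term:
  d/dx[x^5] = 5x^4
  d/dx[2xy] = 2x·y' + 2y
  d/dx[y^2] = 2y·y'
  d/dx[-4] = 0

Separating the contributions that come from x directly and those that come through y:
  without y':      5x^4 + 2y
  multiplying y':  2x + 2y

so (5x^4 + 2y) + (2x + 2y)·y' = 0, and therefore
  dy/dx = -(5x^4 + 2y)/(2x + 2y) = (-5x^4/2 - y)/(x + y)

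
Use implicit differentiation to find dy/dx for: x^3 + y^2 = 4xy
Differentiate both sides with respect to x, treating y as y(x). By the chain rule, any term containing y contributes a factor of y' = dy/dx when we differentiate it.

Move every term to one side and write the relation as F(x, y) = 0. Term by term,
  d/dx[x^3] = 3x^2
  d/dx[-4xy] = -4x·y' - 4y
  d/dx[y^2] = 2y·y'

The pieces without y' make up ∂F/∂x and the coefficient of y' is ∂F/∂y:
  ∂F/∂x = 3x^2 - 4y,
  ∂F/∂y = -4x + 2y.

Since d/dx[F] = ∂F/∂x + (∂F/∂y)·y' = 0, solve for y':
  (∂F/∂y)·y' = -∂F/∂x
  dy/dx = -(∂F/∂x)/(∂F/∂y) = -(3x^2 - 4y)/(-4x + 2y) = (3x^2 - 4y)/(2(2x - y))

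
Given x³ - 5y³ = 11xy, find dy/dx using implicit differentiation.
Apply d/dx to both sides, remembering that y depends on x. Each occurrence of y therefore brings in a y' = dy/dx via the chain rule.

With F(x, y) equal to the left-hand side minus the right, differentiate F term by term:
  d/dx[x^3] = 3x^2
  d/dx[-11xy] = -11x·y' - 11y
  d/dx[-5y^3] = -15y^2·y'
Adding these up, d/dx[F] = 0 becomes
  (3x^2 - 11y) + (-11x - 15y^2)·y' = 0,
so isolating y',
  dy/dx = -(3x^2 - 11y)/(-11x - 15y^2) = (3x^2 - 11y)/(11x + 15y^2)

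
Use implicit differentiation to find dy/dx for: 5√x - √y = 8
Take d/dx of both sides. Since y is implicitly a function of x, the chain rule attaches a y' = dy/dx factor whenever we differentiate through y.

Set F(x, y) = (left side) − (right side), so the curve is F = 0. Differentiating each term of F:
  d/dx[5√(x)] = 5/(2√(x))
  d/dx[-√(y)] = -y'/(2√(y))
  d/dx[-8] = 0

Collecting, the y'-free part is the partial derivative in x and the y' coefficient is the partial derivative in y:
  ∂F/∂x = 5/(2√(x))
  ∂F/∂y = -1/(2√(y))

so d/dx[F(x, y(x))] = ∂F/∂x + (∂F/∂y)·y' = 0. Rearranging,
  dy/dx = -(∂F/∂x)/(∂F/∂y) = -(5/(2√(x)))/(-1/(2√(y))) = 5√(y)/√(x)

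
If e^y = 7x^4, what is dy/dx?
Differentiate both sides with respect to x, treating y as y(x). By the chain rule, any term containing y contributes a factor of y' = dy/dx when we differentiate it.

Move every term to one side and write the relation as F(x, y) = 0. Term by term,
  d/dx[-7x^4] = -28x^3
  d/dx[e^(y)] = y'·e^(y)

The pieces without y' make up ∂F/∂x and the coefficient of y' is ∂F/∂y:
  ∂F/∂x = -28x^3,
  ∂F/∂y = e^(y).

Since d/dx[F] = ∂F/∂x + (∂F/∂y)·y' = 0, solve for y':
  (∂F/∂y)·y' = -∂F/∂x
  dy/dx = -(∂F/∂x)/(∂F/∂y) = -(-28x^3)/(e^(y)) = 28x^3e^(-y)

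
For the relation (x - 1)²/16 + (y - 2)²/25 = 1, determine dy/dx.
Take d/dx of both sides. Since y is implicitly a function of x, the chain rule attaches a y' = dy/dx factor whenever we differentiate through y.

Set F(x, y) = (left side) − (right side), so the curve is F = 0. Differentiating each term of F:
  d/dx[(x - 1)^2/16] = x/8 - 1/8
  d/dx[(y - 2)^2/25] = 2·y'(y - 2)/25
  d/dx[-1] = 0

Collecting, the y'-free part is the partial derivative in x and the y' coefficient is the partial derivative in y:
  ∂F/∂x = x/8 - 1/8
  ∂F/∂y = 2y/25 - 4/25

so d/dx[F(x, y(x))] = ∂F/∂x + (∂F/∂y)·y' = 0. Rearranging,
  dy/dx = -(∂F/∂x)/(∂F/∂y) = -(x/8 - 1/8)/(2y/25 - 4/25)
        = -((x - 1)/8)/(2(y - 2)/25) = 25(1 - x)/(16(y - 2))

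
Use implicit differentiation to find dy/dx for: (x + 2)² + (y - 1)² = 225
Take d/dx of both sides. Since y is implicitly a function of x, the chain rule attaches a y' = dy/dx factor whenever we differentiate through y.

Set F(x, y) = (left side) − (right side), so the curve is F = 0. Differentiating each term of F:
  d/dx[(x + 2)^2] = 2x + 4
  d/dx[(y - 1)^2] = 2·y'(y - 1)
  d/dx[-225] = 0

Collecting, the y'-free part is the partial derivative in x and the y' coefficient is the partial derivative in y:
  ∂F/∂x = 2x + 4
  ∂F/∂y = 2y - 2

so d/dx[F(x, y(x))] = ∂F/∂x + (∂F/∂y)·y' = 0. Rearranging,
  dy/dx = -(∂F/∂x)/(∂F/∂y) = -(2x + 4)/(2y - 2) = (-x - 2)/(y - 1)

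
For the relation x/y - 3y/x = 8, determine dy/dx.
Take d/dx of both sides. Since y is implicitly a function of x, the chain rule attaches a y' = dy/dx factor whenever we differentiate through y.

Set F(x, y) = (left side) − (right side), so the curve is F = 0. Differentiating each term of F:
  d/dx[x/y] = -x·y'/y^2 + 1/y
  d/dx[-3y/x] = -3·y'/x + 3y/x^2
  d/dx[-8] = 0

Collecting, the y'-free part is the partial derivative in x and the y' coefficient is the partial derivative in y:
  ∂F/∂x = 1/y + 3y/x^2
  ∂F/∂y = -x/y^2 - 3/x

so d/dx[F(x, y(x))] = ∂F/∂x + (∂F/∂y)·y' = 0. Rearranging,
  dy/dx = -(∂F/∂x)/(∂F/∂y) = -(1/y + 3y/x^2)/(-x/y^2 - 3/x)
        = -((x^2 + 3y^2)/(x^2y))/(-(x^2 + 3y^2)/(xy^2)) = y/x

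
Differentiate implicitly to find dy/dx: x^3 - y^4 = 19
Differentiate the relation implicitly: treat y = y(x) and apply the chain rule, so every y-derivative picks up a y' = dy/dx factor.

With everything moved to the left-hand side, differentiate term by term:
  d/dx[x^3] = 3x^2
  d/dx[-y^4] = -4y^3·y'
  d/dx[-19] = 0

Separating the contributions that come from x directly and those that come through y:
  without y':      3x^2
  multiplying y':  -4y^3

so (3x^2) + (-4y^3)·y' = 0, and therefore
  dy/dx = -(3x^2)/(-4y^3) = 3x^2/(4y^3)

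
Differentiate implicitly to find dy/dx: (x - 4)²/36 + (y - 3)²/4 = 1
Differentiate the relation implicitly: treat y = y(x) and apply the chain rule, so every y-derivative picks up a y' = dy/dx factor.

With everything moved to the left-hand side, differentiate term by term:
  d/dx[(x - 4)^2/36] = x/18 - 2/9
  d/dx[(y - 3)^2/4] = y'(y - 3)/2
  d/dx[-1] = 0

Separating the contributions that come from x directly and those that come through y:
  without y':      x/18 - 2/9
  multiplying y':  y/2 - 3/2

so (x/18 - 2/9) + (y/2 - 3/2)·y' = 0, and therefore
  dy/dx = -(x/18 - 2/9)/(y/2 - 3/2)
        = -((x - 4)/18)/((y - 3)/2) = (4 - x)/(9(y - 3))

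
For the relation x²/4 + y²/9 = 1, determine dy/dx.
Take d/dx of both sides. Since y is implicitly a function of x, the chain rule attaches a y' = dy/dx factor whenever we differentiate through y.

Set F(x, y) = (left side) − (right side), so the curve is F = 0. Differentiating each term of F:
  d/dx[x^2/4] = x/2
  d/dx[y^2/9] = 2y·y'/9
  d/dx[-1] = 0

Collecting, the y'-free part is the partial derivative in x and the y' coefficient is the partial derivative in y:
  ∂F/∂x = x/2
  ∂F/∂y = 2y/9

so d/dx[F(x, y(x))] = ∂F/∂x + (∂F/∂y)·y' = 0. Rearranging,
  dy/dx = -(∂F/∂x)/(∂F/∂y) = -(x/2)/(2y/9) = -9x/(4y)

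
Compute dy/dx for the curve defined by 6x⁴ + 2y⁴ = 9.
Differentiate the relation implicitly: treat y = y(x) and apply the chain rule, so every y-derivative picks up a y' = dy/dx factor.

With everything moved to the left-hand side, differentiate term by term:
  d/dx[6x^4] = 24x^3
  d/dx[2y^4] = 8y^3·y'
  d/dx[-9] = 0

Separating the contributions that come from x directly and those that come through y:
  without y':      24x^3
  multiplying y':  8y^3

so (24x^3) + (8y^3)·y' = 0, and therefore
  dy/dx = -(24x^3)/(8y^3) = -3x^3/y^3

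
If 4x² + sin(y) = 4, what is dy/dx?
Differentiate the relation implicitly: treat y = y(x) and apply the chain rule, so every y-derivative picks up a y' = dy/dx factor.

With everything moved to the left-hand side, differentiate term by term:
  d/dx[4x^2] = 8x
  d/dx[sin(y)] = y'·cos(y)
  d/dx[-4] = 0

Separating the contributions that come from x directly and those that come through y:
  without y':      8x
  multiplying y':  cos(y)

so (8x) + (cos(y))·y' = 0, and therefore
  dy/dx = -(8x)/(cos(y)) = -8x/cos(y)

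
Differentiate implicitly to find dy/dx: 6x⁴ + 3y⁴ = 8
Take d/dx of both sides. Since y is implicitly a function of x, the chain rule attaches a y' = dy/dx factor whenever we differentiate through y.

Set F(x, y) = (left side) − (right side), so the curve is F = 0. Differentiating each term of F:
  d/dx[6x^4] = 24x^3
  d/dx[3y^4] = 12y^3·y'
  d/dx[-8] = 0

Collecting, the y'-free part is the partial derivative in x and the y' coefficient is the partial derivative in y:
  ∂F/∂x = 24x^3
  ∂F/∂y = 12y^3

so d/dx[F(x, y(x))] = ∂F/∂x + (∂F/∂y)·y' = 0. Rearranging,
  dy/dx = -(∂F/∂x)/(∂F/∂y) = -(24x^3)/(12y^3) = -2x^3/y^3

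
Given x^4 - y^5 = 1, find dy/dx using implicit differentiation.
Apply d/dx to both sides, remembering that y depends on x. Each occurrence of y therefore brings in a y' = dy/dx via the chain rule.

With F(x, y) equal to the left-hand side minus the right, differentiate F term by term:
  d/dx[x^4] = 4x^3
  d/dx[-y^5] = -5y^4·y'
  d/dx[-1] = 0
Adding these up, d/dx[F] = 0 becomes
  (4x^3) + (-5y^4)·y' = 0,
so isolating y',
  dy/dx = -(4x^3)/(-5y^4) = 4x^3/(5y^4)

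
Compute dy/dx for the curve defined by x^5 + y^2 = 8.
Take d/dx of both sides. Since y is implicitly a function of x, the chain rule attaches a y' = dy/dx factor whenever we differentiate through y.

Set F(x, y) = (left side) − (right side), so the curve is F = 0. Differentiating each term of F:
  d/dx[x^5] = 5x^4
  d/dx[y^2] = 2y·y'
  d/dx[-8] = 0

Collecting, the y'-free part is the partial derivative in x and the y' coefficient is the partial derivative in y:
  ∂F/∂x = 5x^4
  ∂F/∂y = 2y

so d/dx[F(x, y(x))] = ∂F/∂x + (∂F/∂y)·y' = 0. Rearranging,
  dy/dx = -(∂F/∂x)/(∂F/∂y) = -(5x^4)/(2y) = -5x^4/(2y)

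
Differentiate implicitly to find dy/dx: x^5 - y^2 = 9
Take d/dx of both sides. Since y is implicitly a function of x, the chain rule attaches a y' = dy/dx factor whenever we differentiate through y.

Set F(x, y) = (left side) − (right side), so the curve is F = 0. Differentiating each term of F:
  d/dx[x^5] = 5x^4
  d/dx[-y^2] = -2y·y'
  d/dx[-9] = 0

Collecting, the y'-free part is the partial derivative in x and the y' coefficient is the partial derivative in y:
  ∂F/∂x = 5x^4
  ∂F/∂y = -2y

so d/dx[F(x, y(x))] = ∂F/∂x + (∂F/∂y)·y' = 0. Rearranging,
  dy/dx = -(∂F/∂x)/(∂F/∂y) = -(5x^4)/(-2y) = 5x^4/(2y)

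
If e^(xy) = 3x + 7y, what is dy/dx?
Take d/dx of both sides. Since y is implicitly a function of x, the chain rule attaches a y' = dy/dx factor whenever we differentiate through y.

Set F(x, y) = (left side) − (right side), so the curve is F = 0. Differentiating each term of F:
  d/dx[-3x] = -3
  d/dx[-7y] = -7·y'
  d/dx[e^(xy)] = (x·y' + y)·e^(xy)

Collecting, the y'-free part is the partial derivative in x and the y' coefficient is the partial derivative in y:
  ∂F/∂x = y·e^(xy) - 3
  ∂F/∂y = x·e^(xy) - 7

so d/dx[F(x, y(x))] = ∂F/∂x + (∂F/∂y)·y' = 0. Rearranging,
  dy/dx = -(∂F/∂x)/(∂F/∂y) = -(y·e^(xy) - 3)/(x·e^(xy) - 7) = (-y·e^(xy) + 3)/(x·e^(xy) - 7)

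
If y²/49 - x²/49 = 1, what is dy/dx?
Differentiate the relation implicitly: treat y = y(x) and apply the chain rule, so every y-derivative picks up a y' = dy/dx factor.

With everything moved to the left-hand side, differentiate term by term:
  d/dx[-x^2/49] = -2x/49
  d/dx[y^2/49] = 2y·y'/49
  d/dx[-1] = 0

Separating the contributions that come from x directly and those that come through y:
  without y':      -2x/49
  multiplying y':  2y/49

so (-2x/49) + (2y/49)·y' = 0, and therefore
  dy/dx = -(-2x/49)/(2y/49) = x/y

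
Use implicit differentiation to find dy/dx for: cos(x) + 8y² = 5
Differentiate both sides with respect to x, treating y as y(x). By the chain rule, any term containing y contributes a factor of y' = dy/dx when we differentiate it.

Move every term to one side and write the relation as F(x, y) = 0. Term by term,
  d/dx[8y^2] = 16y·y'
  d/dx[cos(x)] = -sin(x)
  d/dx[-5] = 0

The pieces without y' make up ∂F/∂x and the coefficient of y' is ∂F/∂y:
  ∂F/∂x = -sin(x),
  ∂F/∂y = 16y.

Since d/dx[F] = ∂F/∂x + (∂F/∂y)·y' = 0, solve for y':
  (∂F/∂y)·y' = -∂F/∂x
  dy/dx = -(∂F/∂x)/(∂F/∂y) = -(-sin(x))/(16y) = sin(x)/(16y)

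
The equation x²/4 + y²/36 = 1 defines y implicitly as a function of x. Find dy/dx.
Differentiate both sides with respect to x, treating y as y(x). By the chain rule, any term containing y contributes a factor of y' = dy/dx when we differentiate it.

Move every term to one side and write the relation as F(x, y) = 0. Term by term,
  d/dx[x^2/4] = x/2
  d/dx[y^2/36] = y·y'/18
  d/dx[-1] = 0

The pieces without y' make up ∂F/∂x and the coefficient of y' is ∂F/∂y:
  ∂F/∂x = x/2,
  ∂F/∂y = y/18.

Since d/dx[F] = ∂F/∂x + (∂F/∂y)·y' = 0, solve for y':
  (∂F/∂y)·y' = -∂F/∂x
  dy/dx = -(∂F/∂x)/(∂F/∂y) = -(x/2)/(y/18) = -9x/y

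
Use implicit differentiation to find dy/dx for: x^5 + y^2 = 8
Differentiate both sides with respect to x, treating y as y(x). By the chain rule, any term containing y contributes a factor of y' = dy/dx when we differentiate it.

Move every term to one side and write the relation as F(x, y) = 0. Term by term,
  d/dx[x^5] = 5x^4
  d/dx[y^2] = 2y·y'
  d/dx[-8] = 0

The pieces without y' make up ∂F/∂x and the coefficient of y' is ∂F/∂y:
  ∂F/∂x = 5x^4,
  ∂F/∂y = 2y.

Since d/dx[F] = ∂F/∂x + (∂F/∂y)·y' = 0, solve for y':
  (∂F/∂y)·y' = -∂F/∂x
  dy/dx = -(∂F/∂x)/(∂F/∂y) = -(5x^4)/(2y) = -5x^4/(2y)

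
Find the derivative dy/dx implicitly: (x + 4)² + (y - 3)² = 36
Apply d/dx to both sides, remembering that y depends on x. Each occurrence of y therefore brings in a y' = dy/dx via the chain rule.

With F(x, y) equal to the left-hand side minus the right, differentiate F term by term:
  d/dx[(x + 4)^2] = 2x + 8
  d/dx[(y - 3)^2] = 2·y'(y - 3)
  d/dx[-36] = 0
Adding these up, d/dx[F] = 0 becomes
  (2x + 8) + (2y - 6)·y' = 0,
so isolating y',
  dy/dx = -(2x + 8)/(2y - 6) = (-x - 4)/(y - 3)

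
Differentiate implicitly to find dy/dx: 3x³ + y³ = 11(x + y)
Apply d/dx to both sides, remembering that y depends on x. Each occurrence of y therefore brings in a y' = dy/dx via the chain rule.

With F(x, y) equal to the left-hand side minus the right, differentiate F term by term:
  d/dx[3x^3] = 9x^2
  d/dx[-11x] = -11
  d/dx[y^3] = 3y^2·y'
  d/dx[-11y] = -11·y'
Adding these up, d/dx[F] = 0 becomes
  (9x^2 - 11) + (3y^2 - 11)·y' = 0,
so isolating y',
  dy/dx = -(9x^2 - 11)/(3y^2 - 11) = (11 - 9x^2)/(3y^2 - 11)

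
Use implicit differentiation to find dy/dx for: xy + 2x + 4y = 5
Take d/dx of both sides. Since y is implicitly a function of x, the chain rule attaches a y' = dy/dx factor whenever we differentiate through y.

Set F(x, y) = (left side) − (right side), so the curve is F = 0. Differentiating each term of F:
  d/dx[xy] = x·y' + y
  d/dx[2x] = 2
  d/dx[4y] = 4·y'
  d/dx[-5] = 0

Collecting, the y'-free part is the partial derivative in x and the y' coefficient is the partial derivative in y:
  ∂F/∂x = y + 2
  ∂F/∂y = x + 4

so d/dx[F(x, y(x))] = ∂F/∂x + (∂F/∂y)·y' = 0. Rearranging,
  dy/dx = -(∂F/∂x)/(∂F/∂y) = -(y + 2)/(x + 4) = (-y - 2)/(x + 4)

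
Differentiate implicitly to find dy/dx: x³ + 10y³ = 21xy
Take d/dx of both sides. Since y is implicitly a function of x, the chain rule attaches a y' = dy/dx factor whenever we differentiate through y.

Set F(x, y) = (left side) − (right side), so the curve is F = 0. Differentiating each term of F:
  d/dx[x^3] = 3x^2
  d/dx[-21xy] = -21x·y' - 21y
  d/dx[10y^3] = 30y^2·y'

Collecting, the y'-free part is the partial derivative in x and the y' coefficient is the partial derivative in y:
  ∂F/∂x = 3x^2 - 21y
  ∂F/∂y = -21x + 30y^2

so d/dx[F(x, y(x))] = ∂F/∂x + (∂F/∂y)·y' = 0. Rearranging,
  dy/dx = -(∂F/∂x)/(∂F/∂y) = -(3x^2 - 21y)/(-21x + 30y^2) = (x^2 - 7y)/(7x - 10y^2)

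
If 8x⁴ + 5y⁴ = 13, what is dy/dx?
Differentiate both sides with respect to x, treating y as y(x). By the chain rule, any term containing y contributes a factor of y' = dy/dx when we differentiate it.

Move every term to one side and write the relation as F(x, y) = 0. Term by term,
  d/dx[8x^4] = 32x^3
  d/dx[5y^4] = 20y^3·y'
  d/dx[-13] = 0

The pieces without y' make up ∂F/∂x and the coefficient of y' is ∂F/∂y:
  ∂F/∂x = 32x^3,
  ∂F/∂y = 20y^3.

Since d/dx[F] = ∂F/∂x + (∂F/∂y)·y' = 0, solve for y':
  (∂F/∂y)·y' = -∂F/∂x
  dy/dx = -(∂F/∂x)/(∂F/∂y) = -(32x^3)/(20y^3) = -8x^3/(5y^3)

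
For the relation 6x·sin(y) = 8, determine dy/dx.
Differentiate both sides with respect to x, treating y as y(x). By the chain rule, any term containing y contributes a factor of y' = dy/dx when we differentiate it.

Move every term to one side and write the relation as F(x, y) = 0. Term by term,
  d/dx[6x·sin(y)] = 6x·y'·cos(y) + 6sin(y)
  d/dx[-8] = 0

The pieces without y' make up ∂F/∂x and the coefficient of y' is ∂F/∂y:
  ∂F/∂x = 6sin(y),
  ∂F/∂y = 6x·cos(y).

Since d/dx[F] = ∂F/∂x + (∂F/∂y)·y' = 0, solve for y':
  (∂F/∂y)·y' = -∂F/∂x
  dy/dx = -(∂F/∂x)/(∂F/∂y) = -(6sin(y))/(6x·cos(y)) = -tan(y)/x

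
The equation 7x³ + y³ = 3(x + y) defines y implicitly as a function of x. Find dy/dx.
Take d/dx of both sides. Since y is implicitly a function of x, the chain rule attaches a y' = dy/dx factor whenever we differentiate through y.

Set F(x, y) = (left side) − (right side), so the curve is F = 0. Differentiating each term of F:
  d/dx[7x^3] = 21x^2
  d/dx[-3x] = -3
  d/dx[y^3] = 3y^2·y'
  d/dx[-3y] = -3·y'

Collecting, the y'-free part is the partial derivative in x and the y' coefficient is the partial derivative in y:
  ∂F/∂x = 21x^2 - 3
  ∂F/∂y = 3y^2 - 3

so d/dx[F(x, y(x))] = ∂F/∂x + (∂F/∂y)·y' = 0. Rearranging,
  dy/dx = -(∂F/∂x)/(∂F/∂y) = -(21x^2 - 3)/(3y^2 - 3) = (1 - 7x^2)/(y^2 - 1)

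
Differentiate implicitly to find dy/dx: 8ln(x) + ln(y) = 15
Take d/dx of both sides. Since y is implicitly a function of x, the chain rule attaches a y' = dy/dx factor whenever we differentiate through y.

Set F(x, y) = (left side) − (right side), so the curve is F = 0. Differentiating each term of F:
  d/dx[8ln(x)] = 8/x
  d/dx[ln(y)] = y'/y
  d/dx[-15] = 0

Collecting, the y'-free part is the partial derivative in x and the y' coefficient is the partial derivative in y:
  ∂F/∂x = 8/x
  ∂F/∂y = 1/y

so d/dx[F(x, y(x))] = ∂F/∂x + (∂F/∂y)·y' = 0. Rearranging,
  dy/dx = -(∂F/∂x)/(∂F/∂y) = -(8/x)/(1/y) = -8y/x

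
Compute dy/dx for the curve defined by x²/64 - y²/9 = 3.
Take d/dx of both sides. Since y is implicitly a function of x, the chain rule attaches a y' = dy/dx factor whenever we differentiate through y.

Set F(x, y) = (left side) − (right side), so the curve is F = 0. Differentiating each term of F:
  d/dx[x^2/64] = x/32
  d/dx[-y^2/9] = -2y·y'/9
  d/dx[-3] = 0

Collecting, the y'-free part is the partial derivative in x and the y' coefficient is the partial derivative in y:
  ∂F/∂x = x/32
  ∂F/∂y = -2y/9

so d/dx[F(x, y(x))] = ∂F/∂x + (∂F/∂y)·y' = 0. Rearranging,
  dy/dx = -(∂F/∂x)/(∂F/∂y) = -(x/32)/(-2y/9) = 9x/(64y)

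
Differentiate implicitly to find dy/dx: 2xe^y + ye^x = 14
Take d/dx of both sides. Since y is implicitly a function of x, the chain rule attaches a y' = dy/dx factor whenever we differentiate through y.

Set F(x, y) = (left side) − (right side), so the curve is F = 0. Differentiating each term of F:
  d/dx[2x·e^(y)] = 2x·y'·e^(y) + 2e^(y)
  d/dx[y·e^(x)] = y·e^(x) + y'·e^(x)
  d/dx[-14] = 0

Collecting, the y'-free part is the partial derivative in x and the y' coefficient is the partial derivative in y:
  ∂F/∂x = y·e^(x) + 2e^(y)
  ∂F/∂y = 2x·e^(y) + e^(x)

so d/dx[F(x, y(x))] = ∂F/∂x + (∂F/∂y)·y' = 0. Rearranging,
  dy/dx = -(∂F/∂x)/(∂F/∂y) = -(y·e^(x) + 2e^(y))/(2x·e^(y) + e^(x)) = (-y·e^(x) - 2e^(y))/(2x·e^(y) + e^(x))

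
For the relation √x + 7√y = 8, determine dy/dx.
Apply d/dx to both sides, remembering that y depends on x. Each occurrence of y therefore brings in a y' = dy/dx via the chain rule.

With F(x, y) equal to the left-hand side minus the right, differentiate F term by term:
  d/dx[√(x)] = 1/(2√(x))
  d/dx[7√(y)] = 7·y'/(2√(y))
  d/dx[-8] = 0
Adding these up, d/dx[F] = 0 becomes
  (1/(2√(x))) + (7/(2√(y)))·y' = 0,
so isolating y',
  dy/dx = -(1/(2√(x)))/(7/(2√(y))) = -√(y)/(7√(x))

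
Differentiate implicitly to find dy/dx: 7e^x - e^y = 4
Differentiate the relation implicitly: treat y = y(x) and apply the chain rule, so every y-derivative picks up a y' = dy/dx factor.

With everything moved to the left-hand side, differentiate term by term:
  d/dx[7e^(x)] = 7e^(x)
  d/dx[-e^(y)] = -y'·e^(y)
  d/dx[-4] = 0

Separating the contributions that come from x directly and those that come through y:
  without y':      7e^(x)
  multiplying y':  -e^(y)

so (7e^(x)) + (-e^(y))·y' = 0, and therefore
  dy/dx = -(7e^(x))/(-e^(y)) = 7e^(x - y)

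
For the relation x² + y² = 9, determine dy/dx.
Differentiate the relation implicitly: treat y = y(x) and apply the chain rule, so every y-derivative picks up a y' = dy/dx factor.

With everything moved to the left-hand side, differentiate term by term:
  d/dx[x^2] = 2x
  d/dx[y^2] = 2y·y'
  d/dx[-9] = 0

Separating the contributions that come from x directly and those that come through y:
  without y':      2x
  multiplying y':  2y

so (2x) + (2y)·y' = 0, and therefore
  dy/dx = -(2x)/(2y) = -x/y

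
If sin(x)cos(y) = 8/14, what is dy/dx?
Take d/dx of both sides. Since y is implicitly a function of x, the chain rule attaches a y' = dy/dx factor whenever we differentiate through y.

Set F(x, y) = (left side) − (right side), so the curve is F = 0. Differentiating each term of F:
  d/dx[sin(x)·cos(y)] = -y'·sin(x)·sin(y) + cos(x)·cos(y)
  d/dx[-4/7] = 0

Collecting, the y'-free part is the partial derivative in x and the y' coefficient is the partial derivative in y:
  ∂F/∂x = cos(x)·cos(y)
  ∂F/∂y = -sin(x)·sin(y)

so d/dx[F(x, y(x))] = ∂F/∂x + (∂F/∂y)·y' = 0. Rearranging,
  dy/dx = -(∂F/∂x)/(∂F/∂y) = -(cos(x)·cos(y))/(-sin(x)·sin(y)) = 1/(tan(x)·tan(y))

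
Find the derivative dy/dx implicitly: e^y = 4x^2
Differentiate the relation implicitly: treat y = y(x) and apply the chain rule, so every y-derivative picks up a y' = dy/dx factor.

With everything moved to the left-hand side, differentiate term by term:
  d/dx[-4x^2] = -8x
  d/dx[e^(y)] = y'·e^(y)

Separating the contributions that come from x directly and those that come through y:
  without y':      -8x
  multiplying y':  e^(y)

so (-8x) + (e^(y))·y' = 0, and therefore
  dy/dx = -(-8x)/(e^(y)) = 8x·e^(-y)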